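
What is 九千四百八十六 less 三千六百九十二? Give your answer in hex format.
Convert 九千四百八十六 (Chinese numeral) → 9×1000 + 4×100 + 8×10 + 6 = 9486 (decimal)
Convert 三千六百九十二 (Chinese numeral) → 3×1000 + 6×100 + 9×10 + 2 = 3692 (decimal)
Compute 9486 - 3692 = 5794
Convert 5794 (decimal) → 5794 = 1×4096 + 6×256 + 10×16 + 2 → 0x16A2 (hexadecimal)
0x16A2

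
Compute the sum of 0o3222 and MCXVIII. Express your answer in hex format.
Convert 0o3222 (octal) → 3×512 + 2×64 + 2×8 + 2 = 1682 (decimal)
Convert MCXVIII (Roman numeral) → 1000 + 100 + 10 + 5 + 1 + 1 + 1 = 1118 (decimal)
Compute 1682 + 1118 = 2800
Convert 2800 (decimal) → 2800 = 10×256 + 15×16 → 0xAF0 (hexadecimal)
0xAF0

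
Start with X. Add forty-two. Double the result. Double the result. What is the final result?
Convert X (Roman numeral) → 10 (decimal)
Start: 10
Convert forty-two (English words) → 42 (decimal)
10 + 42 = 52
52 × 2 = 104
104 × 2 = 208
208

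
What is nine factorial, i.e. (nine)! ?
Convert nine (English words) → 9 (decimal)
Compute 9! = 362880
362880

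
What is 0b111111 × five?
Convert 0b111111 (binary) → 32 + 16 + 8 + 4 + 2 + 1 = 63 (decimal)
Convert five (English words) → 5 (decimal)
Compute 63 × 5 = 315
315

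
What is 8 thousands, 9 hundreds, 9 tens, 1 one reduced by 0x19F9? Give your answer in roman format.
Convert 8 thousands, 9 hundreds, 9 tens, 1 one (place-value notation) → 8×1000 + 9×100 + 9×10 + 1 = 8991 (decimal)
Convert 0x19F9 (hexadecimal) → 1×4096 + 9×256 + 15×16 + 9 = 6649 (decimal)
Compute 8991 - 6649 = 2342
Convert 2342 (decimal) → 2342 = 1000 + 1000 + 100 + 100 + 100 + 40 + 1 + 1 → MMCCCXLII (Roman numeral)
MMCCCXLII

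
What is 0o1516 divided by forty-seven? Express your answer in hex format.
Convert 0o1516 (octal) → 1×512 + 5×64 + 1×8 + 6 = 846 (decimal)
Convert forty-seven (English words) → 47 (decimal)
Compute 846 ÷ 47 = 18
Convert 18 (decimal) → 18 = 1×16 + 2 → 0x12 (hexadecimal)
0x12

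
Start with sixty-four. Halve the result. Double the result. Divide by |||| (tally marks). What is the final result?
Convert sixty-four (English words) → 64 (decimal)
Start: 64
64 ÷ 2 = 32
32 × 2 = 64
Convert |||| (tally marks) → 4 (decimal)
64 ÷ 4 = 16
16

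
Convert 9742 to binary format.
Convert 9742 (decimal) → 9742 = 8192 + 1024 + 512 + 8 + 4 + 2 → 0b10011000001110 (binary)
0b10011000001110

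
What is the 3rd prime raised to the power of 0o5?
Convert the 3rd prime (prime index) → 5 (decimal)
Convert 0o5 (octal) → 5 (decimal)
Compute 5 ^ 5 = 3125
3125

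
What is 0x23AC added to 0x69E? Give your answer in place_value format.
Convert 0x23AC (hexadecimal) → 2×4096 + 3×256 + 10×16 + 12 = 9132 (decimal)
Convert 0x69E (hexadecimal) → 6×256 + 9×16 + 14 = 1694 (decimal)
Compute 9132 + 1694 = 10826
Convert 10826 (decimal) → 10826 = 10×1000 + 8×100 + 2×10 + 6 → 10 thousands, 8 hundreds, 2 tens, 6 ones (place-value notation)
10 thousands, 8 hundreds, 2 tens, 6 ones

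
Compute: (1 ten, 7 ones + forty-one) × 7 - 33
Convert 1 ten, 7 ones (place-value notation) → 1×10 + 7 = 17 (decimal)
Convert forty-one (English words) → 41 (decimal)
Expression in decimal: (17 + 41) × 7 - 33
Parentheses first: 17 + 41 = 58
Multiply: 58 × 7 = 406
Subtract: 406 - 33 = 373
373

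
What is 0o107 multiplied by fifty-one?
Convert 0o107 (octal) → 1×64 + 7 = 71 (decimal)
Convert fifty-one (English words) → 51 (decimal)
Compute 71 × 51 = 3621
3621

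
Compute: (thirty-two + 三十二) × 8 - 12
Convert thirty-two (English words) → 32 (decimal)
Convert 三十二 (Chinese numeral) → 3×10 + 2 = 32 (decimal)
Expression in decimal: (32 + 32) × 8 - 12
Parentheses first: 32 + 32 = 64
Multiply: 64 × 8 = 512
Subtract: 512 - 12 = 500
500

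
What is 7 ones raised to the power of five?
Convert 7 ones (place-value notation) → 7 (decimal)
Convert five (English words) → 5 (decimal)
Compute 7 ^ 5 = 16807
16807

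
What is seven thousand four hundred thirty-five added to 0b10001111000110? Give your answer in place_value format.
Convert seven thousand four hundred thirty-five (English words) → 7×1000 + 4×100 + 35 = 7435 (decimal)
Convert 0b10001111000110 (binary) → 8192 + 512 + 256 + 128 + 64 + 4 + 2 = 9158 (decimal)
Compute 7435 + 9158 = 16593
Convert 16593 (decimal) → 16593 = 16×1000 + 5×100 + 9×10 + 3 → 16 thousands, 5 hundreds, 9 tens, 3 ones (place-value notation)
16 thousands, 5 hundreds, 9 tens, 3 ones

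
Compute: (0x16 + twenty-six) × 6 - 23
Convert 0x16 (hexadecimal) → 1×16 + 6 = 22 (decimal)
Convert twenty-six (English words) → 26 (decimal)
Expression in decimal: (22 + 26) × 6 - 23
Parentheses first: 22 + 26 = 48
Multiply: 48 × 6 = 288
Subtract: 288 - 23 = 265
265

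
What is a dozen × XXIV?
Convert a dozen (colloquial) → 12 (decimal)
Convert XXIV (Roman numeral) → 10 + 10 + 4 = 24 (decimal)
Compute 12 × 24 = 288
288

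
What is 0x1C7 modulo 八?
Convert 0x1C7 (hexadecimal) → 1×256 + 12×16 + 7 = 455 (decimal)
Convert 八 (Chinese numeral) → 8 (decimal)
Compute 455 mod 8 = 7
7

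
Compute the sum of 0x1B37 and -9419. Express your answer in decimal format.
Convert 0x1B37 (hexadecimal) → 1×4096 + 11×256 + 3×16 + 7 = 6967 (decimal)
Compute 6967 + -9419 = -2452
-2452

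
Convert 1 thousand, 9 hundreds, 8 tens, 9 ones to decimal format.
Convert 1 thousand, 9 hundreds, 8 tens, 9 ones (place-value notation) → 1×1000 + 9×100 + 8×10 + 9 = 1989 (decimal)
1989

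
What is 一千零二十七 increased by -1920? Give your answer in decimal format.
Convert 一千零二十七 (Chinese numeral) → 1×1000 + 2×10 + 7 = 1027 (decimal)
Compute 1027 + -1920 = -893
-893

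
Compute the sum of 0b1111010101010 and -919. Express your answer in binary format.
Convert 0b1111010101010 (binary) → 4096 + 2048 + 1024 + 512 + 128 + 32 + 8 + 2 = 7850 (decimal)
Compute 7850 + -919 = 6931
Convert 6931 (decimal) → 6931 = 4096 + 2048 + 512 + 256 + 16 + 2 + 1 → 0b1101100010011 (binary)
0b1101100010011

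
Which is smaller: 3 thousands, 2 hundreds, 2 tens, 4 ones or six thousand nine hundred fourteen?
Convert 3 thousands, 2 hundreds, 2 tens, 4 ones (place-value notation) → 3×1000 + 2×100 + 2×10 + 4 = 3224 (decimal)
Convert six thousand nine hundred fourteen (English words) → 6×1000 + 9×100 + 14 = 6914 (decimal)
Compare 3224 vs 6914: smaller = 3224
3224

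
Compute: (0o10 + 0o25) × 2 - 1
Convert 0o10 (octal) → 1×8 = 8 (decimal)
Convert 0o25 (octal) → 2×8 + 5 = 21 (decimal)
Expression in decimal: (8 + 21) × 2 - 1
Parentheses first: 8 + 21 = 29
Multiply: 29 × 2 = 58
Subtract: 58 - 1 = 57
57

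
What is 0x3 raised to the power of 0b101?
Convert 0x3 (hexadecimal) → 3 (decimal)
Convert 0b101 (binary) → 4 + 1 = 5 (decimal)
Compute 3 ^ 5 = 243
243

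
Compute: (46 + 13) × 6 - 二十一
Convert 二十一 (Chinese numeral) → 2×10 + 1 = 21 (decimal)
Expression in decimal: (46 + 13) × 6 - 21
Parentheses first: 46 + 13 = 59
Multiply: 59 × 6 = 354
Subtract: 354 - 21 = 333
333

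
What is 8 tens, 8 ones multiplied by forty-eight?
Convert 8 tens, 8 ones (place-value notation) → 8×10 + 8 = 88 (decimal)
Convert forty-eight (English words) → 48 (decimal)
Compute 88 × 48 = 4224
4224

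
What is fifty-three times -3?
Convert fifty-three (English words) → 53 (decimal)
Compute 53 × -3 = -159
-159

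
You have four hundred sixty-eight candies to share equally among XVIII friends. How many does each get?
Convert four hundred sixty-eight (English words) → 4×100 + 68 = 468 (decimal)
Convert XVIII (Roman numeral) → 10 + 5 + 1 + 1 + 1 = 18 (decimal)
Compute 468 ÷ 18 = 26
26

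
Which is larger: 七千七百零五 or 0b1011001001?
Convert 七千七百零五 (Chinese numeral) → 7×1000 + 7×100 + 5 = 7705 (decimal)
Convert 0b1011001001 (binary) → 512 + 128 + 64 + 8 + 1 = 713 (decimal)
Compare 7705 vs 713: larger = 7705
7705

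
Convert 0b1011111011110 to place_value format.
Convert 0b1011111011110 (binary) → 4096 + 1024 + 512 + 256 + 128 + 64 + 16 + 8 + 4 + 2 = 6110 (decimal)
Convert 6110 (decimal) → 6110 = 6×1000 + 1×100 + 1×10 → 6 thousands, 1 hundred, 1 ten (place-value notation)
6 thousands, 1 hundred, 1 ten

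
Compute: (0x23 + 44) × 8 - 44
Convert 0x23 (hexadecimal) → 2×16 + 3 = 35 (decimal)
Expression in decimal: (35 + 44) × 8 - 44
Parentheses first: 35 + 44 = 79
Multiply: 79 × 8 = 632
Subtract: 632 - 44 = 588
588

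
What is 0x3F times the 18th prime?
Convert 0x3F (hexadecimal) → 3×16 + 15 = 63 (decimal)
Convert the 18th prime (prime index) → 61 (decimal)
Compute 63 × 61 = 3843
3843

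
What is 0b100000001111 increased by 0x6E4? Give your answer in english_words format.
Convert 0b100000001111 (binary) → 2048 + 8 + 4 + 2 + 1 = 2063 (decimal)
Convert 0x6E4 (hexadecimal) → 6×256 + 14×16 + 4 = 1764 (decimal)
Compute 2063 + 1764 = 3827
Convert 3827 (decimal) → 3827 = 3×1000 + 8×100 + 27 → three thousand eight hundred twenty-seven (English words)
three thousand eight hundred twenty-seven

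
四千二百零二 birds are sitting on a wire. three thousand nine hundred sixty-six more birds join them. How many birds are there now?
Convert 四千二百零二 (Chinese numeral) → 4×1000 + 2×100 + 2 = 4202 (decimal)
Convert three thousand nine hundred sixty-six (English words) → 3×1000 + 9×100 + 66 = 3966 (decimal)
Compute 4202 + 3966 = 8168
8168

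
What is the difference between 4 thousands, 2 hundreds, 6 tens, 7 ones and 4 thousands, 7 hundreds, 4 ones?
Convert 4 thousands, 2 hundreds, 6 tens, 7 ones (place-value notation) → 4×1000 + 2×100 + 6×10 + 7 = 4267 (decimal)
Convert 4 thousands, 7 hundreds, 4 ones (place-value notation) → 4×1000 + 7×100 + 4 = 4704 (decimal)
Difference: |4267 - 4704| = 437
437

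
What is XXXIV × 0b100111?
Convert XXXIV (Roman numeral) → 10 + 10 + 10 + 4 = 34 (decimal)
Convert 0b100111 (binary) → 32 + 4 + 2 + 1 = 39 (decimal)
Compute 34 × 39 = 1326
1326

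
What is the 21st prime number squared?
The 21st prime number = 73
Compute 73² = 73 × 73 = 5329
5329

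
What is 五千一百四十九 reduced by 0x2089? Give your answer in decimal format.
Convert 五千一百四十九 (Chinese numeral) → 5×1000 + 1×100 + 4×10 + 9 = 5149 (decimal)
Convert 0x2089 (hexadecimal) → 2×4096 + 8×16 + 9 = 8329 (decimal)
Compute 5149 - 8329 = -3180
-3180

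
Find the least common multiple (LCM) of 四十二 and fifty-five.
Convert 四十二 (Chinese numeral) → 4×10 + 2 = 42 (decimal)
Convert fifty-five (English words) → 55 (decimal)
Compute lcm(42, 55) = 2310
2310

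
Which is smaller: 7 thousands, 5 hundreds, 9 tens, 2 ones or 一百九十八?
Convert 7 thousands, 5 hundreds, 9 tens, 2 ones (place-value notation) → 7×1000 + 5×100 + 9×10 + 2 = 7592 (decimal)
Convert 一百九十八 (Chinese numeral) → 1×100 + 9×10 + 8 = 198 (decimal)
Compare 7592 vs 198: smaller = 198
198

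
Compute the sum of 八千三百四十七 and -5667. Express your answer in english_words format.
Convert 八千三百四十七 (Chinese numeral) → 8×1000 + 3×100 + 4×10 + 7 = 8347 (decimal)
Compute 8347 + -5667 = 2680
Convert 2680 (decimal) → 2680 = 2×1000 + 6×100 + 80 → two thousand six hundred eighty (English words)
two thousand six hundred eighty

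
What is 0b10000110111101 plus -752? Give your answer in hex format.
Convert 0b10000110111101 (binary) → 8192 + 256 + 128 + 32 + 16 + 8 + 4 + 1 = 8637 (decimal)
Compute 8637 + -752 = 7885
Convert 7885 (decimal) → 7885 = 1×4096 + 14×256 + 12×16 + 13 → 0x1ECD (hexadecimal)
0x1ECD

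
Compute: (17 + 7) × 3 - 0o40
Convert 0o40 (octal) → 4×8 = 32 (decimal)
Expression in decimal: (17 + 7) × 3 - 32
Parentheses first: 17 + 7 = 24
Multiply: 24 × 3 = 72
Subtract: 72 - 32 = 40
40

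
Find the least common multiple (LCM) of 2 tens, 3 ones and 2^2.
Convert 2 tens, 3 ones (place-value notation) → 2×10 + 3 = 23 (decimal)
Convert 2^2 (power) → 4 (decimal)
Compute lcm(23, 4) = 92
92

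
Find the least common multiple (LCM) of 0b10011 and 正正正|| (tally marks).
Convert 0b10011 (binary) → 16 + 2 + 1 = 19 (decimal)
Convert 正正正|| (tally marks) → 5 + 5 + 5 + 2 = 17 (decimal)
Compute lcm(19, 17) = 323
323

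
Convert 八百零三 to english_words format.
Convert 八百零三 (Chinese numeral) → 8×100 + 3 = 803 (decimal)
Convert 803 (decimal) → 803 = 8×100 + 3 → eight hundred three (English words)
eight hundred three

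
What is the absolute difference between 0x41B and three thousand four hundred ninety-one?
Convert 0x41B (hexadecimal) → 4×256 + 1×16 + 11 = 1051 (decimal)
Convert three thousand four hundred ninety-one (English words) → 3×1000 + 4×100 + 91 = 3491 (decimal)
Compute |1051 - 3491| = 2440
2440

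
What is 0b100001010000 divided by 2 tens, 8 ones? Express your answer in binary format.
Convert 0b100001010000 (binary) → 2048 + 64 + 16 = 2128 (decimal)
Convert 2 tens, 8 ones (place-value notation) → 2×10 + 8 = 28 (decimal)
Compute 2128 ÷ 28 = 76
Convert 76 (decimal) → 76 = 64 + 8 + 4 → 0b1001100 (binary)
0b1001100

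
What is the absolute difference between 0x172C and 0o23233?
Convert 0x172C (hexadecimal) → 1×4096 + 7×256 + 2×16 + 12 = 5932 (decimal)
Convert 0o23233 (octal) → 2×4096 + 3×512 + 2×64 + 3×8 + 3 = 9883 (decimal)
Compute |5932 - 9883| = 3951
3951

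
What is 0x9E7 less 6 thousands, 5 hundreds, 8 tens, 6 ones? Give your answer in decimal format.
Convert 0x9E7 (hexadecimal) → 9×256 + 14×16 + 7 = 2535 (decimal)
Convert 6 thousands, 5 hundreds, 8 tens, 6 ones (place-value notation) → 6×1000 + 5×100 + 8×10 + 6 = 6586 (decimal)
Compute 2535 - 6586 = -4051
-4051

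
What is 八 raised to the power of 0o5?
Convert 八 (Chinese numeral) → 8 (decimal)
Convert 0o5 (octal) → 5 (decimal)
Compute 8 ^ 5 = 32768
32768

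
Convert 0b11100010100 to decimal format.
Convert 0b11100010100 (binary) → 1024 + 512 + 256 + 16 + 4 = 1812 (decimal)
1812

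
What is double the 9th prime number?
The 9th prime number = 23
Compute 23 × 2 = 46
46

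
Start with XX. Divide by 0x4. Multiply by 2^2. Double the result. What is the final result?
Convert XX (Roman numeral) → 10 + 10 = 20 (decimal)
Start: 20
Convert 0x4 (hexadecimal) → 4 (decimal)
20 ÷ 4 = 5
Convert 2^2 (power) → 4 (decimal)
5 × 4 = 20
20 × 2 = 40
40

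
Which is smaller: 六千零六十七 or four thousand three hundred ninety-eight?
Convert 六千零六十七 (Chinese numeral) → 6×1000 + 6×10 + 7 = 6067 (decimal)
Convert four thousand three hundred ninety-eight (English words) → 4×1000 + 3×100 + 98 = 4398 (decimal)
Compare 6067 vs 4398: smaller = 4398
4398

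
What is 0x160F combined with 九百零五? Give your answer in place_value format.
Convert 0x160F (hexadecimal) → 1×4096 + 6×256 + 15 = 5647 (decimal)
Convert 九百零五 (Chinese numeral) → 9×100 + 5 = 905 (decimal)
Compute 5647 + 905 = 6552
Convert 6552 (decimal) → 6552 = 6×1000 + 5×100 + 5×10 + 2 → 6 thousands, 5 hundreds, 5 tens, 2 ones (place-value notation)
6 thousands, 5 hundreds, 5 tens, 2 ones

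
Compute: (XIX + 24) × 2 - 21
Convert XIX (Roman numeral) → 10 + 9 = 19 (decimal)
Expression in decimal: (19 + 24) × 2 - 21
Parentheses first: 19 + 24 = 43
Multiply: 43 × 2 = 86
Subtract: 86 - 21 = 65
65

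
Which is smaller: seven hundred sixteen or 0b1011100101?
Convert seven hundred sixteen (English words) → 7×100 + 16 = 716 (decimal)
Convert 0b1011100101 (binary) → 512 + 128 + 64 + 32 + 4 + 1 = 741 (decimal)
Compare 716 vs 741: smaller = 716
716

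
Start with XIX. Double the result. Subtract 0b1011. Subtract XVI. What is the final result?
Convert XIX (Roman numeral) → 10 + 9 = 19 (decimal)
Start: 19
19 × 2 = 38
Convert 0b1011 (binary) → 8 + 2 + 1 = 11 (decimal)
38 - 11 = 27
Convert XVI (Roman numeral) → 10 + 5 + 1 = 16 (decimal)
27 - 16 = 11
11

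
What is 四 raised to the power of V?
Convert 四 (Chinese numeral) → 4 (decimal)
Convert V (Roman numeral) → 5 (decimal)
Compute 4 ^ 5 = 1024
1024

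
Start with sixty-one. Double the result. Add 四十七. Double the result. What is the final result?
Convert sixty-one (English words) → 61 (decimal)
Start: 61
61 × 2 = 122
Convert 四十七 (Chinese numeral) → 4×10 + 7 = 47 (decimal)
122 + 47 = 169
169 × 2 = 338
338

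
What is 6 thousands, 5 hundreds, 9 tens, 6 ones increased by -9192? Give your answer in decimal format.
Convert 6 thousands, 5 hundreds, 9 tens, 6 ones (place-value notation) → 6×1000 + 5×100 + 9×10 + 6 = 6596 (decimal)
Compute 6596 + -9192 = -2596
-2596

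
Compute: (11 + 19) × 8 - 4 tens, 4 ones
Convert 4 tens, 4 ones (place-value notation) → 4×10 + 4 = 44 (decimal)
Expression in decimal: (11 + 19) × 8 - 44
Parentheses first: 11 + 19 = 30
Multiply: 30 × 8 = 240
Subtract: 240 - 44 = 196
196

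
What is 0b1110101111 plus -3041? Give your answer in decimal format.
Convert 0b1110101111 (binary) → 512 + 256 + 128 + 32 + 8 + 4 + 2 + 1 = 943 (decimal)
Compute 943 + -3041 = -2098
-2098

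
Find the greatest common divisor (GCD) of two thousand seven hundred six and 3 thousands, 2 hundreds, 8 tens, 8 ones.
Convert two thousand seven hundred six (English words) → 2×1000 + 7×100 + 6 = 2706 (decimal)
Convert 3 thousands, 2 hundreds, 8 tens, 8 ones (place-value notation) → 3×1000 + 2×100 + 8×10 + 8 = 3288 (decimal)
Compute gcd(2706, 3288) = 6
6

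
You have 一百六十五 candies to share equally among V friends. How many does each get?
Convert 一百六十五 (Chinese numeral) → 1×100 + 6×10 + 5 = 165 (decimal)
Convert V (Roman numeral) → 5 (decimal)
Compute 165 ÷ 5 = 33
33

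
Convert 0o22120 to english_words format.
Convert 0o22120 (octal) → 2×4096 + 2×512 + 1×64 + 2×8 = 9296 (decimal)
Convert 9296 (decimal) → 9296 = 9×1000 + 2×100 + 96 → nine thousand two hundred ninety-six (English words)
nine thousand two hundred ninety-six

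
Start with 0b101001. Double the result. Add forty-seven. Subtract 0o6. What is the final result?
Convert 0b101001 (binary) → 32 + 8 + 1 = 41 (decimal)
Start: 41
41 × 2 = 82
Convert forty-seven (English words) → 47 (decimal)
82 + 47 = 129
Convert 0o6 (octal) → 6 (decimal)
129 - 6 = 123
123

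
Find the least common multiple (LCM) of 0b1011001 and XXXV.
Convert 0b1011001 (binary) → 64 + 16 + 8 + 1 = 89 (decimal)
Convert XXXV (Roman numeral) → 10 + 10 + 10 + 5 = 35 (decimal)
Compute lcm(89, 35) = 3115
3115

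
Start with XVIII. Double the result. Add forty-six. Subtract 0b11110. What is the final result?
Convert XVIII (Roman numeral) → 10 + 5 + 1 + 1 + 1 = 18 (decimal)
Start: 18
18 × 2 = 36
Convert forty-six (English words) → 46 (decimal)
36 + 46 = 82
Convert 0b11110 (binary) → 16 + 8 + 4 + 2 = 30 (decimal)
82 - 30 = 52
52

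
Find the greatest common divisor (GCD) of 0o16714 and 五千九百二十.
Convert 0o16714 (octal) → 1×4096 + 6×512 + 7×64 + 1×8 + 4 = 7628 (decimal)
Convert 五千九百二十 (Chinese numeral) → 5×1000 + 9×100 + 2×10 = 5920 (decimal)
Compute gcd(7628, 5920) = 4
4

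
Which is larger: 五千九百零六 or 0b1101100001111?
Convert 五千九百零六 (Chinese numeral) → 5×1000 + 9×100 + 6 = 5906 (decimal)
Convert 0b1101100001111 (binary) → 4096 + 2048 + 512 + 256 + 8 + 4 + 2 + 1 = 6927 (decimal)
Compare 5906 vs 6927: larger = 6927
6927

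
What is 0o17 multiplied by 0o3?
Convert 0o17 (octal) → 1×8 + 7 = 15 (decimal)
Convert 0o3 (octal) → 3 (decimal)
Compute 15 × 3 = 45
45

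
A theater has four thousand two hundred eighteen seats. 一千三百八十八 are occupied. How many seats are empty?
Convert four thousand two hundred eighteen (English words) → 4×1000 + 2×100 + 18 = 4218 (decimal)
Convert 一千三百八十八 (Chinese numeral) → 1×1000 + 3×100 + 8×10 + 8 = 1388 (decimal)
Compute 4218 - 1388 = 2830
2830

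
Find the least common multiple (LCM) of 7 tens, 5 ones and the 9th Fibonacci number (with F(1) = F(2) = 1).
Convert 7 tens, 5 ones (place-value notation) → 7×10 + 5 = 75 (decimal)
Convert the 9th Fibonacci number (with F(1) = F(2) = 1) (Fibonacci index) → 1, 1, 2, 3, 5, 8, 13, 21, 34 → 34 (decimal)
Compute lcm(75, 34) = 2550
2550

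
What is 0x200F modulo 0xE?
Convert 0x200F (hexadecimal) → 2×4096 + 15 = 8207 (decimal)
Convert 0xE (hexadecimal) → 14 (decimal)
Compute 8207 mod 14 = 3
3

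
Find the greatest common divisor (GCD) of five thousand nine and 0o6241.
Convert five thousand nine (English words) → 5×1000 + 9 = 5009 (decimal)
Convert 0o6241 (octal) → 6×512 + 2×64 + 4×8 + 1 = 3233 (decimal)
Compute gcd(5009, 3233) = 1
1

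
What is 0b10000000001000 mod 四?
Convert 0b10000000001000 (binary) → 8192 + 8 = 8200 (decimal)
Convert 四 (Chinese numeral) → 4 (decimal)
Compute 8200 mod 4 = 0
0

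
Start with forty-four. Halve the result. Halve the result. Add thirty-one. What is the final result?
Convert forty-four (English words) → 44 (decimal)
Start: 44
44 ÷ 2 = 22
22 ÷ 2 = 11
Convert thirty-one (English words) → 31 (decimal)
11 + 31 = 42
42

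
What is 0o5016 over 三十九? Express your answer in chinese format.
Convert 0o5016 (octal) → 5×512 + 1×8 + 6 = 2574 (decimal)
Convert 三十九 (Chinese numeral) → 3×10 + 9 = 39 (decimal)
Compute 2574 ÷ 39 = 66
Convert 66 (decimal) → 66 = 6×10 + 6 → 六十六 (Chinese numeral)
六十六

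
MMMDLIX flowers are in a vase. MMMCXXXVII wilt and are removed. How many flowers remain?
Convert MMMDLIX (Roman numeral) → 1000 + 1000 + 1000 + 500 + 50 + 9 = 3559 (decimal)
Convert MMMCXXXVII (Roman numeral) → 1000 + 1000 + 1000 + 100 + 10 + 10 + 10 + 5 + 1 + 1 = 3137 (decimal)
Compute 3559 - 3137 = 422
422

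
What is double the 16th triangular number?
The 16th triangular number = 16×17/2 = 136
Compute 136 × 2 = 272
272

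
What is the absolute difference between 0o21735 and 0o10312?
Convert 0o21735 (octal) → 2×4096 + 1×512 + 7×64 + 3×8 + 5 = 9181 (decimal)
Convert 0o10312 (octal) → 1×4096 + 3×64 + 1×8 + 2 = 4298 (decimal)
Compute |9181 - 4298| = 4883
4883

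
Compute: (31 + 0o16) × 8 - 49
Convert 0o16 (octal) → 1×8 + 6 = 14 (decimal)
Expression in decimal: (31 + 14) × 8 - 49
Parentheses first: 31 + 14 = 45
Multiply: 45 × 8 = 360
Subtract: 360 - 49 = 311
311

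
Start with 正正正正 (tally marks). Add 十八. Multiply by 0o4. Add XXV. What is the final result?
Convert 正正正正 (tally marks) → 5 + 5 + 5 + 5 = 20 (decimal)
Start: 20
Convert 十八 (Chinese numeral) → 1×10 + 8 = 18 (decimal)
20 + 18 = 38
Convert 0o4 (octal) → 4 (decimal)
38 × 4 = 152
Convert XXV (Roman numeral) → 10 + 10 + 5 = 25 (decimal)
152 + 25 = 177
177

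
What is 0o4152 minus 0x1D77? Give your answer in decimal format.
Convert 0o4152 (octal) → 4×512 + 1×64 + 5×8 + 2 = 2154 (decimal)
Convert 0x1D77 (hexadecimal) → 1×4096 + 13×256 + 7×16 + 7 = 7543 (decimal)
Compute 2154 - 7543 = -5389
-5389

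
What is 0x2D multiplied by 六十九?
Convert 0x2D (hexadecimal) → 2×16 + 13 = 45 (decimal)
Convert 六十九 (Chinese numeral) → 6×10 + 9 = 69 (decimal)
Compute 45 × 69 = 3105
3105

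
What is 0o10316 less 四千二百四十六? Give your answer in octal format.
Convert 0o10316 (octal) → 1×4096 + 3×64 + 1×8 + 6 = 4302 (decimal)
Convert 四千二百四十六 (Chinese numeral) → 4×1000 + 2×100 + 4×10 + 6 = 4246 (decimal)
Compute 4302 - 4246 = 56
Convert 56 (decimal) → 56 = 7×8 → 0o70 (octal)
0o70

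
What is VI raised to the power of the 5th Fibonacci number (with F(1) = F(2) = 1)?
Convert VI (Roman numeral) → 5 + 1 = 6 (decimal)
Convert the 5th Fibonacci number (with F(1) = F(2) = 1) (Fibonacci index) → 1, 1, 2, 3, 5 → 5 (decimal)
Compute 6 ^ 5 = 7776
7776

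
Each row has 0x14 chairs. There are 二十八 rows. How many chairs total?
Convert 0x14 (hexadecimal) → 1×16 + 4 = 20 (decimal)
Convert 二十八 (Chinese numeral) → 2×10 + 8 = 28 (decimal)
Compute 20 × 28 = 560
560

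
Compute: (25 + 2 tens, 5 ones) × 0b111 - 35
Convert 2 tens, 5 ones (place-value notation) → 2×10 + 5 = 25 (decimal)
Convert 0b111 (binary) → 4 + 2 + 1 = 7 (decimal)
Expression in decimal: (25 + 25) × 7 - 35
Parentheses first: 25 + 25 = 50
Multiply: 50 × 7 = 350
Subtract: 350 - 35 = 315
315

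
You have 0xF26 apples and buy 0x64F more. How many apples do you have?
Convert 0xF26 (hexadecimal) → 15×256 + 2×16 + 6 = 3878 (decimal)
Convert 0x64F (hexadecimal) → 6×256 + 4×16 + 15 = 1615 (decimal)
Compute 3878 + 1615 = 5493
5493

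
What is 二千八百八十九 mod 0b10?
Convert 二千八百八十九 (Chinese numeral) → 2×1000 + 8×100 + 8×10 + 9 = 2889 (decimal)
Convert 0b10 (binary) → 2 (decimal)
Compute 2889 mod 2 = 1
1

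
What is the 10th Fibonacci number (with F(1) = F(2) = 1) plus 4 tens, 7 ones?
The 10th Fibonacci number (with F(1) = F(2) = 1): 1, 1, 2, 3, 5, 8, 13, 21, 34, 55 → 55
Convert 4 tens, 7 ones (place-value notation) → 4×10 + 7 = 47 (decimal)
Compute 55 + 47 = 102
102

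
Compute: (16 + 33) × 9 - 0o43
Convert 0o43 (octal) → 4×8 + 3 = 35 (decimal)
Expression in decimal: (16 + 33) × 9 - 35
Parentheses first: 16 + 33 = 49
Multiply: 49 × 9 = 441
Subtract: 441 - 35 = 406
406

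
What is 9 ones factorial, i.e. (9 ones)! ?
Convert 9 ones (place-value notation) → 9 (decimal)
Compute 9! = 362880
362880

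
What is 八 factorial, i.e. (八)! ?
Convert 八 (Chinese numeral) → 8 (decimal)
Compute 8! = 40320
40320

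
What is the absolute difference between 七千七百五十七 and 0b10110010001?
Convert 七千七百五十七 (Chinese numeral) → 7×1000 + 7×100 + 5×10 + 7 = 7757 (decimal)
Convert 0b10110010001 (binary) → 1024 + 256 + 128 + 16 + 1 = 1425 (decimal)
Compute |7757 - 1425| = 6332
6332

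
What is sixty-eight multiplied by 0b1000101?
Convert sixty-eight (English words) → 68 (decimal)
Convert 0b1000101 (binary) → 64 + 4 + 1 = 69 (decimal)
Compute 68 × 69 = 4692
4692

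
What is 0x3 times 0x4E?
Convert 0x3 (hexadecimal) → 3 (decimal)
Convert 0x4E (hexadecimal) → 4×16 + 14 = 78 (decimal)
Compute 3 × 78 = 234
234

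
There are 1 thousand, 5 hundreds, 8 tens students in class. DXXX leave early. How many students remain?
Convert 1 thousand, 5 hundreds, 8 tens (place-value notation) → 1×1000 + 5×100 + 8×10 = 1580 (decimal)
Convert DXXX (Roman numeral) → 500 + 10 + 10 + 10 = 530 (decimal)
Compute 1580 - 530 = 1050
1050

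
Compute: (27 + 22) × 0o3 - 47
Convert 0o3 (octal) → 3 (decimal)
Expression in decimal: (27 + 22) × 3 - 47
Parentheses first: 27 + 22 = 49
Multiply: 49 × 3 = 147
Subtract: 147 - 47 = 100
100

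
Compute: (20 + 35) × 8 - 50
Parentheses first: 20 + 35 = 55
Multiply: 55 × 8 = 440
Subtract: 440 - 50 = 390
390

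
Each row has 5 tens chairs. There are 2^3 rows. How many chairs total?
Convert 5 tens (place-value notation) → 5×10 = 50 (decimal)
Convert 2^3 (power) → 8 (decimal)
Compute 50 × 8 = 400
400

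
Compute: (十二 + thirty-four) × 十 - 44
Convert 十二 (Chinese numeral) → 1×10 + 2 = 12 (decimal)
Convert thirty-four (English words) → 34 (decimal)
Convert 十 (Chinese numeral) → 1×10 = 10 (decimal)
Expression in decimal: (12 + 34) × 10 - 44
Parentheses first: 12 + 34 = 46
Multiply: 46 × 10 = 460
Subtract: 460 - 44 = 416
416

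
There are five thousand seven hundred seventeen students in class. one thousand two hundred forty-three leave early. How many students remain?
Convert five thousand seven hundred seventeen (English words) → 5×1000 + 7×100 + 17 = 5717 (decimal)
Convert one thousand two hundred forty-three (English words) → 1×1000 + 2×100 + 43 = 1243 (decimal)
Compute 5717 - 1243 = 4474
4474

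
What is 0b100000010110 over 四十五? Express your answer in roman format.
Convert 0b100000010110 (binary) → 2048 + 16 + 4 + 2 = 2070 (decimal)
Convert 四十五 (Chinese numeral) → 4×10 + 5 = 45 (decimal)
Compute 2070 ÷ 45 = 46
Convert 46 (decimal) → 46 = 40 + 5 + 1 → XLVI (Roman numeral)
XLVI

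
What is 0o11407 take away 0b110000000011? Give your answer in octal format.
Convert 0o11407 (octal) → 1×4096 + 1×512 + 4×64 + 7 = 4871 (decimal)
Convert 0b110000000011 (binary) → 2048 + 1024 + 2 + 1 = 3075 (decimal)
Compute 4871 - 3075 = 1796
Convert 1796 (decimal) → 1796 = 3×512 + 4×64 + 4 → 0o3404 (octal)
0o3404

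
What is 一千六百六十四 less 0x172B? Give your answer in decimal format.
Convert 一千六百六十四 (Chinese numeral) → 1×1000 + 6×100 + 6×10 + 4 = 1664 (decimal)
Convert 0x172B (hexadecimal) → 1×4096 + 7×256 + 2×16 + 11 = 5931 (decimal)
Compute 1664 - 5931 = -4267
-4267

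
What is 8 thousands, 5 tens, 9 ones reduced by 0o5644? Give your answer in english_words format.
Convert 8 thousands, 5 tens, 9 ones (place-value notation) → 8×1000 + 5×10 + 9 = 8059 (decimal)
Convert 0o5644 (octal) → 5×512 + 6×64 + 4×8 + 4 = 2980 (decimal)
Compute 8059 - 2980 = 5079
Convert 5079 (decimal) → 5079 = 5×1000 + 79 → five thousand seventy-nine (English words)
five thousand seventy-nine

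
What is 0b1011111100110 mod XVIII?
Convert 0b1011111100110 (binary) → 4096 + 1024 + 512 + 256 + 128 + 64 + 32 + 4 + 2 = 6118 (decimal)
Convert XVIII (Roman numeral) → 10 + 5 + 1 + 1 + 1 = 18 (decimal)
Compute 6118 mod 18 = 16
16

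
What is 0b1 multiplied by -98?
Convert 0b1 (binary) → 1 (decimal)
Compute 1 × -98 = -98
-98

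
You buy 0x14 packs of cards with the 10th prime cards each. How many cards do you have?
Convert the 10th prime (prime index) → 29 (decimal)
Convert 0x14 (hexadecimal) → 1×16 + 4 = 20 (decimal)
Compute 29 × 20 = 580
580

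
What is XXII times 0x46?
Convert XXII (Roman numeral) → 10 + 10 + 1 + 1 = 22 (decimal)
Convert 0x46 (hexadecimal) → 4×16 + 6 = 70 (decimal)
Compute 22 × 70 = 1540
1540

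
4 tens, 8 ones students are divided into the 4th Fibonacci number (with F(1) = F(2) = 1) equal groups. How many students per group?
Convert 4 tens, 8 ones (place-value notation) → 4×10 + 8 = 48 (decimal)
Convert the 4th Fibonacci number (with F(1) = F(2) = 1) (Fibonacci index) → 1, 1, 2, 3 → 3 (decimal)
Compute 48 ÷ 3 = 16
16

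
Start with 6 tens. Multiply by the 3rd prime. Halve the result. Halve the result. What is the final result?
Convert 6 tens (place-value notation) → 6×10 = 60 (decimal)
Start: 60
Convert the 3rd prime (prime index) → 5 (decimal)
60 × 5 = 300
300 ÷ 2 = 150
150 ÷ 2 = 75
75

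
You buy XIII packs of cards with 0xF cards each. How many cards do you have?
Convert 0xF (hexadecimal) → 15 (decimal)
Convert XIII (Roman numeral) → 10 + 1 + 1 + 1 = 13 (decimal)
Compute 15 × 13 = 195
195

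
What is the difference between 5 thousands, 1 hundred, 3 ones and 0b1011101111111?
Convert 5 thousands, 1 hundred, 3 ones (place-value notation) → 5×1000 + 1×100 + 3 = 5103 (decimal)
Convert 0b1011101111111 (binary) → 4096 + 1024 + 512 + 256 + 64 + 32 + 16 + 8 + 4 + 2 + 1 = 6015 (decimal)
Difference: |5103 - 6015| = 912
912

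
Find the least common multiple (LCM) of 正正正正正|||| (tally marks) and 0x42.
Convert 正正正正正|||| (tally marks) → 5 + 5 + 5 + 5 + 5 + 4 = 29 (decimal)
Convert 0x42 (hexadecimal) → 4×16 + 2 = 66 (decimal)
Compute lcm(29, 66) = 1914
1914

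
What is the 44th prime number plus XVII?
The 44th prime number = 193
Convert XVII (Roman numeral) → 10 + 5 + 1 + 1 = 17 (decimal)
Compute 193 + 17 = 210
210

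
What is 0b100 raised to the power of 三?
Convert 0b100 (binary) → 4 (decimal)
Convert 三 (Chinese numeral) → 3 (decimal)
Compute 4 ^ 3 = 64
64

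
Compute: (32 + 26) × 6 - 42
Parentheses first: 32 + 26 = 58
Multiply: 58 × 6 = 348
Subtract: 348 - 42 = 306
306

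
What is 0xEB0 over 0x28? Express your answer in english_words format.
Convert 0xEB0 (hexadecimal) → 14×256 + 11×16 = 3760 (decimal)
Convert 0x28 (hexadecimal) → 2×16 + 8 = 40 (decimal)
Compute 3760 ÷ 40 = 94
Convert 94 (decimal) → ninety-four (English words)
ninety-four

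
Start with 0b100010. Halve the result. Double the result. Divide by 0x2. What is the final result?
Convert 0b100010 (binary) → 32 + 2 = 34 (decimal)
Start: 34
34 ÷ 2 = 17
17 × 2 = 34
Convert 0x2 (hexadecimal) → 2 (decimal)
34 ÷ 2 = 17
17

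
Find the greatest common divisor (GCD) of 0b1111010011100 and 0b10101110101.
Convert 0b1111010011100 (binary) → 4096 + 2048 + 1024 + 512 + 128 + 16 + 8 + 4 = 7836 (decimal)
Convert 0b10101110101 (binary) → 1024 + 256 + 64 + 32 + 16 + 4 + 1 = 1397 (decimal)
Compute gcd(7836, 1397) = 1
1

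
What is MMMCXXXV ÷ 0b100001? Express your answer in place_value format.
Convert MMMCXXXV (Roman numeral) → 1000 + 1000 + 1000 + 100 + 10 + 10 + 10 + 5 = 3135 (decimal)
Convert 0b100001 (binary) → 32 + 1 = 33 (decimal)
Compute 3135 ÷ 33 = 95
Convert 95 (decimal) → 95 = 9×10 + 5 → 9 tens, 5 ones (place-value notation)
9 tens, 5 ones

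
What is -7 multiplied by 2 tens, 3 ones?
Convert 2 tens, 3 ones (place-value notation) → 2×10 + 3 = 23 (decimal)
Compute -7 × 23 = -161
-161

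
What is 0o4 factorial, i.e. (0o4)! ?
Convert 0o4 (octal) → 4 (decimal)
Compute 4! = 24
24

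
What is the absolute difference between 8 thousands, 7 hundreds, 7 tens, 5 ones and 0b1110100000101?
Convert 8 thousands, 7 hundreds, 7 tens, 5 ones (place-value notation) → 8×1000 + 7×100 + 7×10 + 5 = 8775 (decimal)
Convert 0b1110100000101 (binary) → 4096 + 2048 + 1024 + 256 + 4 + 1 = 7429 (decimal)
Compute |8775 - 7429| = 1346
1346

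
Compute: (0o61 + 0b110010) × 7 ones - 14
Convert 0o61 (octal) → 6×8 + 1 = 49 (decimal)
Convert 0b110010 (binary) → 32 + 16 + 2 = 50 (decimal)
Convert 7 ones (place-value notation) → 7 (decimal)
Expression in decimal: (49 + 50) × 7 - 14
Parentheses first: 49 + 50 = 99
Multiply: 99 × 7 = 693
Subtract: 693 - 14 = 679
679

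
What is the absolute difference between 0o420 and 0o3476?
Convert 0o420 (octal) → 4×64 + 2×8 = 272 (decimal)
Convert 0o3476 (octal) → 3×512 + 4×64 + 7×8 + 6 = 1854 (decimal)
Compute |272 - 1854| = 1582
1582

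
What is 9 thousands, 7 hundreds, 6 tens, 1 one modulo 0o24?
Convert 9 thousands, 7 hundreds, 6 tens, 1 one (place-value notation) → 9×1000 + 7×100 + 6×10 + 1 = 9761 (decimal)
Convert 0o24 (octal) → 2×8 + 4 = 20 (decimal)
Compute 9761 mod 20 = 1
1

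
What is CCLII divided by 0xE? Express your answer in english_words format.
Convert CCLII (Roman numeral) → 100 + 100 + 50 + 1 + 1 = 252 (decimal)
Convert 0xE (hexadecimal) → 14 (decimal)
Compute 252 ÷ 14 = 18
Convert 18 (decimal) → eighteen (English words)
eighteen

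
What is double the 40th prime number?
The 40th prime number = 173
Compute 173 × 2 = 346
346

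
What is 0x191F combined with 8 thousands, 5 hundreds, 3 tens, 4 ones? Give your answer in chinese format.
Convert 0x191F (hexadecimal) → 1×4096 + 9×256 + 1×16 + 15 = 6431 (decimal)
Convert 8 thousands, 5 hundreds, 3 tens, 4 ones (place-value notation) → 8×1000 + 5×100 + 3×10 + 4 = 8534 (decimal)
Compute 6431 + 8534 = 14965
Convert 14965 (decimal) → 14965 = 1×10000 + 4×1000 + 9×100 + 6×10 + 5 → 一万四千九百六十五 (Chinese numeral)
一万四千九百六十五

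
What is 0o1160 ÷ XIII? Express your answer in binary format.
Convert 0o1160 (octal) → 1×512 + 1×64 + 6×8 = 624 (decimal)
Convert XIII (Roman numeral) → 10 + 1 + 1 + 1 = 13 (decimal)
Compute 624 ÷ 13 = 48
Convert 48 (decimal) → 48 = 32 + 16 → 0b110000 (binary)
0b110000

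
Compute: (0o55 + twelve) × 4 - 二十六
Convert 0o55 (octal) → 5×8 + 5 = 45 (decimal)
Convert twelve (English words) → 12 (decimal)
Convert 二十六 (Chinese numeral) → 2×10 + 6 = 26 (decimal)
Expression in decimal: (45 + 12) × 4 - 26
Parentheses first: 45 + 12 = 57
Multiply: 57 × 4 = 228
Subtract: 228 - 26 = 202
202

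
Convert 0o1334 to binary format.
Convert 0o1334 (octal) → 1×512 + 3×64 + 3×8 + 4 = 732 (decimal)
Convert 732 (decimal) → 732 = 512 + 128 + 64 + 16 + 8 + 4 → 0b1011011100 (binary)
0b1011011100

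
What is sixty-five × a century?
Convert sixty-five (English words) → 65 (decimal)
Convert a century (colloquial) → 100 (decimal)
Compute 65 × 100 = 6500
6500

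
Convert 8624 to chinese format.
Convert 8624 (decimal) → 8624 = 8×1000 + 6×100 + 2×10 + 4 → 八千六百二十四 (Chinese numeral)
八千六百二十四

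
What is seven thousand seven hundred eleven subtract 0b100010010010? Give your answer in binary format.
Convert seven thousand seven hundred eleven (English words) → 7×1000 + 7×100 + 11 = 7711 (decimal)
Convert 0b100010010010 (binary) → 2048 + 128 + 16 + 2 = 2194 (decimal)
Compute 7711 - 2194 = 5517
Convert 5517 (decimal) → 5517 = 4096 + 1024 + 256 + 128 + 8 + 4 + 1 → 0b1010110001101 (binary)
0b1010110001101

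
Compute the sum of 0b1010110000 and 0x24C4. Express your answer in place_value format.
Convert 0b1010110000 (binary) → 512 + 128 + 32 + 16 = 688 (decimal)
Convert 0x24C4 (hexadecimal) → 2×4096 + 4×256 + 12×16 + 4 = 9412 (decimal)
Compute 688 + 9412 = 10100
Convert 10100 (decimal) → 10100 = 10×1000 + 1×100 → 10 thousands, 1 hundred (place-value notation)
10 thousands, 1 hundred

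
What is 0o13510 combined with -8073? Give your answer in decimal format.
Convert 0o13510 (octal) → 1×4096 + 3×512 + 5×64 + 1×8 = 5960 (decimal)
Compute 5960 + -8073 = -2113
-2113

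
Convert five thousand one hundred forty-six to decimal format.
Convert five thousand one hundred forty-six (English words) → 5×1000 + 1×100 + 46 = 5146 (decimal)
5146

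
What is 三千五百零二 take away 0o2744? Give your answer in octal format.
Convert 三千五百零二 (Chinese numeral) → 3×1000 + 5×100 + 2 = 3502 (decimal)
Convert 0o2744 (octal) → 2×512 + 7×64 + 4×8 + 4 = 1508 (decimal)
Compute 3502 - 1508 = 1994
Convert 1994 (decimal) → 1994 = 3×512 + 7×64 + 1×8 + 2 → 0o3712 (octal)
0o3712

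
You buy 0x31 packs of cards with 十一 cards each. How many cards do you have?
Convert 十一 (Chinese numeral) → 1×10 + 1 = 11 (decimal)
Convert 0x31 (hexadecimal) → 3×16 + 1 = 49 (decimal)
Compute 11 × 49 = 539
539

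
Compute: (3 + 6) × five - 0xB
Convert five (English words) → 5 (decimal)
Convert 0xB (hexadecimal) → 11 (decimal)
Expression in decimal: (3 + 6) × 5 - 11
Parentheses first: 3 + 6 = 9
Multiply: 9 × 5 = 45
Subtract: 45 - 11 = 34
34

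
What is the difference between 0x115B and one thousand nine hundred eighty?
Convert 0x115B (hexadecimal) → 1×4096 + 1×256 + 5×16 + 11 = 4443 (decimal)
Convert one thousand nine hundred eighty (English words) → 1×1000 + 9×100 + 80 = 1980 (decimal)
Difference: |4443 - 1980| = 2463
2463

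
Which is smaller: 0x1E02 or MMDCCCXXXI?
Convert 0x1E02 (hexadecimal) → 1×4096 + 14×256 + 2 = 7682 (decimal)
Convert MMDCCCXXXI (Roman numeral) → 1000 + 1000 + 500 + 100 + 100 + 100 + 10 + 10 + 10 + 1 = 2831 (decimal)
Compare 7682 vs 2831: smaller = 2831
2831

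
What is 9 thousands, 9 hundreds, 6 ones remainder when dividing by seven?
Convert 9 thousands, 9 hundreds, 6 ones (place-value notation) → 9×1000 + 9×100 + 6 = 9906 (decimal)
Convert seven (English words) → 7 (decimal)
Compute 9906 mod 7 = 1
1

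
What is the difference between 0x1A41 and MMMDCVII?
Convert 0x1A41 (hexadecimal) → 1×4096 + 10×256 + 4×16 + 1 = 6721 (decimal)
Convert MMMDCVII (Roman numeral) → 1000 + 1000 + 1000 + 500 + 100 + 5 + 1 + 1 = 3607 (decimal)
Difference: |6721 - 3607| = 3114
3114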